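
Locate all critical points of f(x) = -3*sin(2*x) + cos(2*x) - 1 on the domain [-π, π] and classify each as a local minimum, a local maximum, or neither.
f'(x) = -2*sin(2*x) - 6*cos(2*x)

Solve f'(x) = 0 on [-π, π]:
  f'(x) = 0 ⇔ -3*cos(2*x) = sin(2*x) ⇔ tan(2*x) = -3, i.e. 2*x = arctan(-3) + nπ; keep the solutions lying in [-π, π].
  ⇒ x = -pi/2 - atan(3)/2 ≈ -2.1953, -atan(3)/2 ≈ -0.6245, -atan(3)/2 + pi/2 ≈ 0.9463, pi - atan(3)/2 ≈ 2.5171

f''(x) = 12*sin(2*x) - 4*cos(2*x)
Second-derivative test at each critical point:
  f''(-2.1953) = 12.6491 > 0 → local minimum
  f''(-0.6245) = -12.6491 < 0 → local maximum
  f''(0.9463) = 12.6491 > 0 → local minimum
  f''(2.5171) = -12.6491 < 0 → local maximum

Critical points: x = -pi/2 - atan(3)/2 ≈ -2.1953 (local minimum); x = -atan(3)/2 ≈ -0.6245 (local maximum); x = -atan(3)/2 + pi/2 ≈ 0.9463 (local minimum); x = pi - atan(3)/2 ≈ 2.5171 (local maximum)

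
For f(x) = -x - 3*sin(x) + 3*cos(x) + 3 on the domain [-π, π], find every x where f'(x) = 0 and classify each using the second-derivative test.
f'(x) = -3*sqrt(2)*sin(x + pi/4) - 1

Solve f'(x) = 0 on [-π, π]:
  f'(x) = 0 ⇔ -3*sin(x) - 3*cos(x) = 1. Write the left side as R·cos(x + φ) with R = √((-3)² + 3²) = 3*sqrt(2), cos φ = -sqrt(2)/2, sin φ = sqrt(2)/2; then cos(x + φ) = sqrt(2)/6. Solve for x and keep the solutions lying in [-π, π].
  ⇒ x = atan((-sqrt(17) - 1)/(-1 + sqrt(17))) ≈ -1.0233, atan((-1 + sqrt(17))/(-sqrt(17) - 1)) + pi ≈ 2.5941

f''(x) = -3*sqrt(2)*cos(x + pi/4)
Second-derivative test at each critical point:
  f''(-1.0233) = -4.1231 < 0 → local maximum
  f''(2.5941) = 4.1231 > 0 → local minimum

Critical points: x = atan((-sqrt(17) - 1)/(-1 + sqrt(17))) ≈ -1.0233 (local maximum); x = atan((-1 + sqrt(17))/(-sqrt(17) - 1)) + pi ≈ 2.5941 (local minimum)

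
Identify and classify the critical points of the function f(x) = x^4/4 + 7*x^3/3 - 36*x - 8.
f'(x) = x^3 + 7*x^2 - 36

Solve f'(x) = 0:
  Factor: x^3 + 7*x^2 - 36 = (x - 2)*(x + 3)*(x + 6) = 0.
  ⇒ x = -6, -3, 2

f''(x) = x*(3*x + 14)
Second-derivative test at each critical point:
  f''(-6) = 24 > 0 → local minimum
  f''(-3) = -15 < 0 → local maximum
  f''(2) = 40 > 0 → local minimum

Critical points: x = -6 (local minimum); x = -3 (local maximum); x = 2 (local minimum)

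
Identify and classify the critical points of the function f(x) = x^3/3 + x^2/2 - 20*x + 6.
f'(x) = x^2 + x - 20

Solve f'(x) = 0:
  Factor: x^2 + x - 20 = (x - 4)*(x + 5) = 0.
  ⇒ x = -5, 4

f''(x) = 2*x + 1
Second-derivative test at each critical point:
  f''(-5) = -9 < 0 → local maximum
  f''(4) = 9 > 0 → local minimum

Critical points: x = -5 (local maximum); x = 4 (local minimum)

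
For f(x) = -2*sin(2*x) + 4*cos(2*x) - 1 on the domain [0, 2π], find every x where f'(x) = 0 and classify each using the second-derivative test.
f'(x) = -8*sin(2*x) - 4*cos(2*x)

Solve f'(x) = 0 on [0, 2π]:
  f'(x) = 0 ⇔ -2*cos(2*x) = 4*sin(2*x) ⇔ tan(2*x) = -1/2, i.e. 2*x = arctan(-1/2) + nπ; keep the solutions lying in [0, 2π].
  ⇒ x = -atan(1/2)/2 + pi/2 ≈ 1.3390, pi - atan(1/2)/2 ≈ 2.9098, -atan(1/2)/2 + 3*pi/2 ≈ 4.4806, -atan(1/2)/2 + 2*pi ≈ 6.0514

f''(x) = 8*sin(2*x) - 16*cos(2*x)
Second-derivative test at each critical point:
  f''(1.3390) = 17.8885 > 0 → local minimum
  f''(2.9098) = -17.8885 < 0 → local maximum
  f''(4.4806) = 17.8885 > 0 → local minimum
  f''(6.0514) = -17.8885 < 0 → local maximum

Critical points: x = -atan(1/2)/2 + pi/2 ≈ 1.3390 (local minimum); x = pi - atan(1/2)/2 ≈ 2.9098 (local maximum); x = -atan(1/2)/2 + 3*pi/2 ≈ 4.4806 (local minimum); x = -atan(1/2)/2 + 2*pi ≈ 6.0514 (local maximum)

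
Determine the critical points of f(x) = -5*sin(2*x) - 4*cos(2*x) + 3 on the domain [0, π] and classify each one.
f'(x) = 8*sin(2*x) - 10*cos(2*x)

Solve f'(x) = 0 on [0, π]:
  f'(x) = 0 ⇔ -5*cos(2*x) = -4*sin(2*x) ⇔ tan(2*x) = 5/4, i.e. 2*x = arctan(5/4) + nπ; keep the solutions lying in [0, π].
  ⇒ x = atan(5/4)/2 ≈ 0.4480, atan(5/4)/2 + pi/2 ≈ 2.0188

f''(x) = 20*sin(2*x) + 16*cos(2*x)
Second-derivative test at each critical point:
  f''(0.4480) = 25.6125 > 0 → local minimum
  f''(2.0188) = -25.6125 < 0 → local maximum

Critical points: x = atan(5/4)/2 ≈ 0.4480 (local minimum); x = atan(5/4)/2 + pi/2 ≈ 2.0188 (local maximum)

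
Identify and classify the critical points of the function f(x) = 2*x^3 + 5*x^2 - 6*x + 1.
f'(x) = 6*x^2 + 10*x - 6

Solve f'(x) = 0:
  Factor: 6*x^2 + 10*x - 6 = 2*(3*x^2 + 5*x - 3); 3*x^2 + 5*x - 3 = 0 has no rational roots; quadratic formula: x = (-5 ± √61)/6.
  ⇒ x = -sqrt(61)/6 - 5/6 ≈ -2.1350, -5/6 + sqrt(61)/6 ≈ 0.4684

f''(x) = 12*x + 10
Second-derivative test at each critical point:
  f''(-2.1350) = -15.6205 < 0 → local maximum
  f''(0.4684) = 15.6205 > 0 → local minimum

Critical points: x = -sqrt(61)/6 - 5/6 ≈ -2.1350 (local maximum); x = -5/6 + sqrt(61)/6 ≈ 0.4684 (local minimum)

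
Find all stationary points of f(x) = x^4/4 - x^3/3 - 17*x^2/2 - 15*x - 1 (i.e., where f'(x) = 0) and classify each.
f'(x) = x^3 - x^2 - 17*x - 15

Solve f'(x) = 0:
  Factor: x^3 - x^2 - 17*x - 15 = (x - 5)*(x + 1)*(x + 3) = 0.
  ⇒ x = -3, -1, 5

f''(x) = 3*x^2 - 2*x - 17
Second-derivative test at each critical point:
  f''(-3) = 16 > 0 → local minimum
  f''(-1) = -12 < 0 → local maximum
  f''(5) = 48 > 0 → local minimum

Critical points: x = -3 (local minimum); x = -1 (local maximum); x = 5 (local minimum)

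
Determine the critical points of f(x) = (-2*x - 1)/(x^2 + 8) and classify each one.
f'(x) = 2*(x^2 + x - 8)/(x^4 + 16*x^2 + 64)

Solve f'(x) = 0:
  f'(x) = 2*(x^2 + x - 8)/(x^2 + 8)^2; the denominator is positive wherever f is defined, so f'(x) = 0 ⇔ 2*x^2 + 2*x - 16 = 0.
  Factor: 2*x^2 + 2*x - 16 = 2*(x^2 + x - 8); x^2 + x - 8 = 0 has no rational roots; quadratic formula: x = (-1 ± √33)/2.
  ⇒ x = -sqrt(33)/2 - 1/2 ≈ -3.3723, -1/2 + sqrt(33)/2 ≈ 2.3723

f''(x) = 2*(-4*x^2*(2*x + 1) + (6*x + 1)*(x^2 + 8))/(x^2 + 8)^3
Second-derivative test at each critical point:
  f''(-3.3723) = -0.0306 < 0 → local maximum
  f''(2.3723) = 0.0619 > 0 → local minimum

Critical points: x = -sqrt(33)/2 - 1/2 ≈ -3.3723 (local maximum); x = -1/2 + sqrt(33)/2 ≈ 2.3723 (local minimum)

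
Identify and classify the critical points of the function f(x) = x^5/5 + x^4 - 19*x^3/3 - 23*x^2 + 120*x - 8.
f'(x) = x^4 + 4*x^3 - 19*x^2 - 46*x + 120

Solve f'(x) = 0:
  Factor: x^4 + 4*x^3 - 19*x^2 - 46*x + 120 = (x - 3)*(x - 2)*(x + 4)*(x + 5) = 0.
  ⇒ x = -5, -4, 2, 3

f''(x) = 4*x^3 + 12*x^2 - 38*x - 46
Second-derivative test at each critical point:
  f''(-5) = -56 < 0 → local maximum
  f''(-4) = 42 > 0 → local minimum
  f''(2) = -42 < 0 → local maximum
  f''(3) = 56 > 0 → local minimum

Critical points: x = -5 (local maximum); x = -4 (local minimum); x = 2 (local maximum); x = 3 (local minimum)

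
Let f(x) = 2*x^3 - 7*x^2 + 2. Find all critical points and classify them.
f'(x) = 2*x*(3*x - 7)

Solve f'(x) = 0:
  Factor: 6*x^2 - 14*x = 2*x*(3*x - 7) = 0.
  ⇒ x = 0, 7/3

f''(x) = 12*x - 14
Second-derivative test at each critical point:
  f''(0) = -14 < 0 → local maximum
  f''(7/3) = 14 > 0 → local minimum

Critical points: x = 0 (local maximum); x = 7/3 (local minimum)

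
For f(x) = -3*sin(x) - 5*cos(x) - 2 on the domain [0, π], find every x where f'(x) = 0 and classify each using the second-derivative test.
f'(x) = 5*sin(x) - 3*cos(x)

Solve f'(x) = 0 on [0, π]:
  f'(x) = 0 ⇔ -3*cos(x) = -5*sin(x) ⇔ tan(x) = 3/5, i.e. x = arctan(3/5) + nπ; keep the solutions lying in [0, π].
  ⇒ x = atan(3/5) ≈ 0.5404

f''(x) = 3*sin(x) + 5*cos(x)
Second-derivative test at each critical point:
  f''(0.5404) = 5.8310 > 0 → local minimum

Critical points: x = atan(3/5) ≈ 0.5404 (local minimum)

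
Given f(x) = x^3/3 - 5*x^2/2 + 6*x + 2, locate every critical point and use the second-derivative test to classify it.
f'(x) = x^2 - 5*x + 6

Solve f'(x) = 0:
  Factor: x^2 - 5*x + 6 = (x - 3)*(x - 2) = 0.
  ⇒ x = 2, 3

f''(x) = 2*x - 5
Second-derivative test at each critical point:
  f''(2) = -1 < 0 → local maximum
  f''(3) = 1 > 0 → local minimum

Critical points: x = 2 (local maximum); x = 3 (local minimum)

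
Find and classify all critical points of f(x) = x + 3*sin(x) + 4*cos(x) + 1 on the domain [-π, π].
f'(x) = -4*sin(x) + 3*cos(x) + 1

Solve f'(x) = 0 on [-π, π]:
  f'(x) = 0 ⇔ -4*sin(x) + 3*cos(x) = -1. Write the left side as R·cos(x + φ) with R = √(3² + 4²) = 5, cos φ = 3/5, sin φ = 4/5; then cos(x + φ) = -1/5. Solve for x and keep the solutions lying in [-π, π].
  ⇒ x = -pi + atan((4 - 6*sqrt(6))/(-8*sqrt(6) - 3)) ≈ -2.6994, atan((4 + 6*sqrt(6))/(-3 + 8*sqrt(6))) ≈ 0.8449

f''(x) = -3*sin(x) - 4*cos(x)
Second-derivative test at each critical point:
  f''(-2.6994) = 4.8990 > 0 → local minimum
  f''(0.8449) = -4.8990 < 0 → local maximum

Critical points: x = -pi + atan((4 - 6*sqrt(6))/(-8*sqrt(6) - 3)) ≈ -2.6994 (local minimum); x = atan((4 + 6*sqrt(6))/(-3 + 8*sqrt(6))) ≈ 0.8449 (local maximum)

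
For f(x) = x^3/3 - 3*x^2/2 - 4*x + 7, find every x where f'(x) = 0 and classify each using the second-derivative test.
f'(x) = x^2 - 3*x - 4

Solve f'(x) = 0:
  Factor: x^2 - 3*x - 4 = (x - 4)*(x + 1) = 0.
  ⇒ x = -1, 4

f''(x) = 2*x - 3
Second-derivative test at each critical point:
  f''(-1) = -5 < 0 → local maximum
  f''(4) = 5 > 0 → local minimum

Critical points: x = -1 (local maximum); x = 4 (local minimum)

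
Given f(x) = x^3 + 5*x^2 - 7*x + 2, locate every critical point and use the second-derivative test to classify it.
f'(x) = 3*x^2 + 10*x - 7

Solve f'(x) = 0:
  3*x^2 + 10*x - 7 = 0 has no rational roots; quadratic formula: x = (-10 ± √184)/6.
  ⇒ x = -sqrt(46)/3 - 5/3 ≈ -3.9274, -5/3 + sqrt(46)/3 ≈ 0.5941

f''(x) = 6*x + 10
Second-derivative test at each critical point:
  f''(-3.9274) = -13.5647 < 0 → local maximum
  f''(0.5941) = 13.5647 > 0 → local minimum

Critical points: x = -sqrt(46)/3 - 5/3 ≈ -3.9274 (local maximum); x = -5/3 + sqrt(46)/3 ≈ 0.5941 (local minimum)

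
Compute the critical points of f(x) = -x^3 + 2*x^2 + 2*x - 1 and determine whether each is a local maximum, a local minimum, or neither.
f'(x) = -3*x^2 + 4*x + 2

Solve f'(x) = 0:
  3*x^2 - 4*x - 2 = 0 has no rational roots; quadratic formula: x = (4 ± √40)/6.
  ⇒ x = 2/3 - sqrt(10)/3 ≈ -0.3874, 2/3 + sqrt(10)/3 ≈ 1.7208

f''(x) = 4 - 6*x
Second-derivative test at each critical point:
  f''(-0.3874) = 6.3246 > 0 → local minimum
  f''(1.7208) = -6.3246 < 0 → local maximum

Critical points: x = 2/3 - sqrt(10)/3 ≈ -0.3874 (local minimum); x = 2/3 + sqrt(10)/3 ≈ 1.7208 (local maximum)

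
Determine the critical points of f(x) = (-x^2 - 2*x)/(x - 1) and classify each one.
f'(x) = (-x^2 + 2*x + 2)/(x^2 - 2*x + 1)

Solve f'(x) = 0:
  f'(x) = -(x^2 - 2*x - 2)/(x - 1)^2; the denominator is positive wherever f is defined, so f'(x) = 0 ⇔ -x^2 + 2*x + 2 = 0.
  x^2 - 2*x - 2 = 0 has no rational roots; quadratic formula: x = (2 ± √12)/2.
  ⇒ x = 1 - sqrt(3) ≈ -0.7321, 1 + sqrt(3) ≈ 2.7321

f''(x) = -6/(x^3 - 3*x^2 + 3*x - 1)
Second-derivative test at each critical point:
  f''(-0.7321) = 1.1547 > 0 → local minimum
  f''(2.7321) = -1.1547 < 0 → local maximum

Critical points: x = 1 - sqrt(3) ≈ -0.7321 (local minimum); x = 1 + sqrt(3) ≈ 2.7321 (local maximum)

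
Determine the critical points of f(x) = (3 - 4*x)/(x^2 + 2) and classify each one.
f'(x) = 2*(2*x^2 - 3*x - 4)/(x^4 + 4*x^2 + 4)

Solve f'(x) = 0:
  f'(x) = 2*(2*x^2 - 3*x - 4)/(x^2 + 2)^2; the denominator is positive wherever f is defined, so f'(x) = 0 ⇔ 4*x^2 - 6*x - 8 = 0.
  Factor: 4*x^2 - 6*x - 8 = 2*(2*x^2 - 3*x - 4); 2*x^2 - 3*x - 4 = 0 has no rational roots; quadratic formula: x = (3 ± √41)/4.
  ⇒ x = 3/4 - sqrt(41)/4 ≈ -0.8508, 3/4 + sqrt(41)/4 ≈ 2.3508

f''(x) = 2*(4*x^2*(3 - 4*x) + 3*(4*x - 1)*(x^2 + 2))/(x^2 + 2)^3
Second-derivative test at each critical point:
  f''(-0.8508) = -1.7261 < 0 → local maximum
  f''(2.3508) = 0.2261 > 0 → local minimum

Critical points: x = 3/4 - sqrt(41)/4 ≈ -0.8508 (local maximum); x = 3/4 + sqrt(41)/4 ≈ 2.3508 (local minimum)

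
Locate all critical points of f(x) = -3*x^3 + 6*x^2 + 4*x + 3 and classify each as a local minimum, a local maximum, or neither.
f'(x) = -9*x^2 + 12*x + 4

Solve f'(x) = 0:
  9*x^2 - 12*x - 4 = 0 has no rational roots; quadratic formula: x = (12 ± √288)/18.
  ⇒ x = 2/3 - 2*sqrt(2)/3 ≈ -0.2761, 2/3 + 2*sqrt(2)/3 ≈ 1.6095

f''(x) = 12 - 18*x
Second-derivative test at each critical point:
  f''(-0.2761) = 16.9706 > 0 → local minimum
  f''(1.6095) = -16.9706 < 0 → local maximum

Critical points: x = 2/3 - 2*sqrt(2)/3 ≈ -0.2761 (local minimum); x = 2/3 + 2*sqrt(2)/3 ≈ 1.6095 (local maximum)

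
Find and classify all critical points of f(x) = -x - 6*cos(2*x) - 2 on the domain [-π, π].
f'(x) = 12*sin(2*x) - 1

Solve f'(x) = 0 on [-π, π]:
  f'(x) = 0 ⇔ sin(2*x) = 1/12, i.e. 2*x = arcsin(1/12) + 2nπ or 2*x = π − arcsin(1/12) + 2nπ; keep the solutions lying in [-π, π].
  ⇒ x = -pi + asin(1/12)/2 ≈ -3.0999, -pi/2 - asin(1/12)/2 ≈ -1.6125, asin(1/12)/2 ≈ 0.0417, -asin(1/12)/2 + pi/2 ≈ 1.5291

f''(x) = 24*cos(2*x)
Second-derivative test at each critical point:
  f''(-3.0999) = 23.9165 > 0 → local minimum
  f''(-1.6125) = -23.9165 < 0 → local maximum
  f''(0.0417) = 23.9165 > 0 → local minimum
  f''(1.5291) = -23.9165 < 0 → local maximum

Critical points: x = -pi + asin(1/12)/2 ≈ -3.0999 (local minimum); x = -pi/2 - asin(1/12)/2 ≈ -1.6125 (local maximum); x = asin(1/12)/2 ≈ 0.0417 (local minimum); x = -asin(1/12)/2 + pi/2 ≈ 1.5291 (local maximum)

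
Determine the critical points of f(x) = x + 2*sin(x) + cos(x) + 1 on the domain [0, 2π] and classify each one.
f'(x) = -sin(x) + 2*cos(x) + 1

Solve f'(x) = 0 on [0, 2π]:
  f'(x) = 0 ⇔ -sin(x) + 2*cos(x) = -1. Write the left side as R·cos(x + φ) with R = √(2² + 1²) = sqrt(5), cos φ = 2*sqrt(5)/5, sin φ = sqrt(5)/5; then cos(x + φ) = -sqrt(5)/5. Solve for x and keep the solutions lying in [0, 2π].
  ⇒ x = pi/2 ≈ 1.5708, atan(3/4) + pi ≈ 3.7851

f''(x) = -2*sin(x) - cos(x)
Second-derivative test at each critical point:
  f''(1.5708) = -2 < 0 → local maximum
  f''(3.7851) = 2 > 0 → local minimum

Critical points: x = pi/2 ≈ 1.5708 (local maximum); x = atan(3/4) + pi ≈ 3.7851 (local minimum)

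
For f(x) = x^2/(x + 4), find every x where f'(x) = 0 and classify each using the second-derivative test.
f'(x) = x*(x + 8)/(x^2 + 8*x + 16)

Solve f'(x) = 0:
  f'(x) = x*(x + 8)/(x + 4)^2; the denominator is positive wherever f is defined, so f'(x) = 0 ⇔ x^2 + 8*x = 0.
  Factor: x^2 + 8*x = x*(x + 8) = 0.
  ⇒ x = -8, 0

f''(x) = 32/(x^3 + 12*x^2 + 48*x + 64)
Second-derivative test at each critical point:
  f''(-8) = -1/2 < 0 → local maximum
  f''(0) = 1/2 > 0 → local minimum

Critical points: x = -8 (local maximum); x = 0 (local minimum)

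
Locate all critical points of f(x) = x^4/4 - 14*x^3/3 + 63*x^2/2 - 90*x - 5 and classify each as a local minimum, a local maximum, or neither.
f'(x) = x^3 - 14*x^2 + 63*x - 90

Solve f'(x) = 0:
  Factor: x^3 - 14*x^2 + 63*x - 90 = (x - 6)*(x - 5)*(x - 3) = 0.
  ⇒ x = 3, 5, 6

f''(x) = 3*x^2 - 28*x + 63
Second-derivative test at each critical point:
  f''(3) = 6 > 0 → local minimum
  f''(5) = -2 < 0 → local maximum
  f''(6) = 3 > 0 → local minimum

Critical points: x = 3 (local minimum); x = 5 (local maximum); x = 6 (local minimum)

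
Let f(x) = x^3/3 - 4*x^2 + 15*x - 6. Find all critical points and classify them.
f'(x) = x^2 - 8*x + 15

Solve f'(x) = 0:
  Factor: x^2 - 8*x + 15 = (x - 5)*(x - 3) = 0.
  ⇒ x = 3, 5

f''(x) = 2*x - 8
Second-derivative test at each critical point:
  f''(3) = -2 < 0 → local maximum
  f''(5) = 2 > 0 → local minimum

Critical points: x = 3 (local maximum); x = 5 (local minimum)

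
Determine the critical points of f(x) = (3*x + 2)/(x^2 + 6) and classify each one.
f'(x) = (-3*x^2 - 4*x + 18)/(x^4 + 12*x^2 + 36)

Solve f'(x) = 0:
  f'(x) = -(3*x^2 + 4*x - 18)/(x^2 + 6)^2; the denominator is positive wherever f is defined, so f'(x) = 0 ⇔ -3*x^2 - 4*x + 18 = 0.
  3*x^2 + 4*x - 18 = 0 has no rational roots; quadratic formula: x = (-4 ± √232)/6.
  ⇒ x = -sqrt(58)/3 - 2/3 ≈ -3.2053, -2/3 + sqrt(58)/3 ≈ 1.8719

f''(x) = 2*(4*x^2*(3*x + 2) - (9*x + 2)*(x^2 + 6))/(x^2 + 6)^3
Second-derivative test at each critical point:
  f''(-3.2053) = 0.0575 > 0 → local minimum
  f''(1.8719) = -0.1686 < 0 → local maximum

Critical points: x = -sqrt(58)/3 - 2/3 ≈ -3.2053 (local minimum); x = -2/3 + sqrt(58)/3 ≈ 1.8719 (local maximum)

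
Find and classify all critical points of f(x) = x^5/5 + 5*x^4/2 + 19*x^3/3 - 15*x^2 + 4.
f'(x) = x*(x^3 + 10*x^2 + 19*x - 30)

Solve f'(x) = 0:
  Factor: x^4 + 10*x^3 + 19*x^2 - 30*x = x*(x - 1)*(x + 5)*(x + 6) = 0.
  ⇒ x = -6, -5, 0, 1

f''(x) = 4*x^3 + 30*x^2 + 38*x - 30
Second-derivative test at each critical point:
  f''(-6) = -42 < 0 → local maximum
  f''(-5) = 30 > 0 → local minimum
  f''(0) = -30 < 0 → local maximum
  f''(1) = 42 > 0 → local minimum

Critical points: x = -6 (local maximum); x = -5 (local minimum); x = 0 (local maximum); x = 1 (local minimum)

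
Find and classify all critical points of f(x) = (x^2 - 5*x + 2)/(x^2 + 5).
f'(x) = (5*x^2 + 6*x - 25)/(x^4 + 10*x^2 + 25)

Solve f'(x) = 0:
  f'(x) = (5*x^2 + 6*x - 25)/(x^2 + 5)^2; the denominator is positive wherever f is defined, so f'(x) = 0 ⇔ 5*x^2 + 6*x - 25 = 0.
  5*x^2 + 6*x - 25 = 0 has no rational roots; quadratic formula: x = (-6 ± √536)/10.
  ⇒ x = -sqrt(134)/5 - 3/5 ≈ -2.9152, -3/5 + sqrt(134)/5 ≈ 1.7152

f''(x) = 2*(-5*x^3 - 9*x^2 + 75*x + 15)/(x^6 + 15*x^4 + 75*x^2 + 125)
Second-derivative test at each critical point:
  f''(-2.9152) = -0.1271 < 0 → local maximum
  f''(1.7152) = 0.3671 > 0 → local minimum

Critical points: x = -sqrt(134)/5 - 3/5 ≈ -2.9152 (local maximum); x = -3/5 + sqrt(134)/5 ≈ 1.7152 (local minimum)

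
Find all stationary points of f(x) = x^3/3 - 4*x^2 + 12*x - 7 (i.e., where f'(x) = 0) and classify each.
f'(x) = x^2 - 8*x + 12

Solve f'(x) = 0:
  Factor: x^2 - 8*x + 12 = (x - 6)*(x - 2) = 0.
  ⇒ x = 2, 6

f''(x) = 2*x - 8
Second-derivative test at each critical point:
  f''(2) = -4 < 0 → local maximum
  f''(6) = 4 > 0 → local minimum

Critical points: x = 2 (local maximum); x = 6 (local minimum)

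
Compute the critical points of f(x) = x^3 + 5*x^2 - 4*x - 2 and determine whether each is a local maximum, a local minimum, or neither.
f'(x) = 3*x^2 + 10*x - 4

Solve f'(x) = 0:
  3*x^2 + 10*x - 4 = 0 has no rational roots; quadratic formula: x = (-10 ± √148)/6.
  ⇒ x = -sqrt(37)/3 - 5/3 ≈ -3.6943, -5/3 + sqrt(37)/3 ≈ 0.3609

f''(x) = 6*x + 10
Second-derivative test at each critical point:
  f''(-3.6943) = -12.1655 < 0 → local maximum
  f''(0.3609) = 12.1655 > 0 → local minimum

Critical points: x = -sqrt(37)/3 - 5/3 ≈ -3.6943 (local maximum); x = -5/3 + sqrt(37)/3 ≈ 0.3609 (local minimum)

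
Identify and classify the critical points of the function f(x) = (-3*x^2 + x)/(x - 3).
f'(x) = 3*(-x^2 + 6*x - 1)/(x^2 - 6*x + 9)

Solve f'(x) = 0:
  f'(x) = -3*(x^2 - 6*x + 1)/(x - 3)^2; the denominator is positive wherever f is defined, so f'(x) = 0 ⇔ -3*x^2 + 18*x - 3 = 0.
  Factor: -3*x^2 + 18*x - 3 = -3*(x^2 - 6*x + 1); x^2 - 6*x + 1 = 0 has no rational roots; quadratic formula: x = (6 ± √32)/2.
  ⇒ x = 3 - 2*sqrt(2) ≈ 0.1716, 2*sqrt(2) + 3 ≈ 5.8284

f''(x) = -48/(x^3 - 9*x^2 + 27*x - 27)
Second-derivative test at each critical point:
  f''(0.1716) = 2.1213 > 0 → local minimum
  f''(5.8284) = -2.1213 < 0 → local maximum

Critical points: x = 3 - 2*sqrt(2) ≈ 0.1716 (local minimum); x = 2*sqrt(2) + 3 ≈ 5.8284 (local maximum)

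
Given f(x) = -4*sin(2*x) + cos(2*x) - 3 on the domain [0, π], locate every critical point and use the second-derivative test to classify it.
f'(x) = -2*sin(2*x) - 8*cos(2*x)

Solve f'(x) = 0 on [0, π]:
  f'(x) = 0 ⇔ -4*cos(2*x) = sin(2*x) ⇔ tan(2*x) = -4, i.e. 2*x = arctan(-4) + nπ; keep the solutions lying in [0, π].
  ⇒ x = -atan(4)/2 + pi/2 ≈ 0.9079, pi - atan(4)/2 ≈ 2.4787

f''(x) = 16*sin(2*x) - 4*cos(2*x)
Second-derivative test at each critical point:
  f''(0.9079) = 16.4924 > 0 → local minimum
  f''(2.4787) = -16.4924 < 0 → local maximum

Critical points: x = -atan(4)/2 + pi/2 ≈ 0.9079 (local minimum); x = pi - atan(4)/2 ≈ 2.4787 (local maximum)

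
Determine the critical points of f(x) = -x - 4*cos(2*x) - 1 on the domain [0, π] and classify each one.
f'(x) = 8*sin(2*x) - 1

Solve f'(x) = 0 on [0, π]:
  f'(x) = 0 ⇔ sin(2*x) = 1/8, i.e. 2*x = arcsin(1/8) + 2nπ or 2*x = π − arcsin(1/8) + 2nπ; keep the solutions lying in [0, π].
  ⇒ x = asin(1/8)/2 ≈ 0.0627, -asin(1/8)/2 + pi/2 ≈ 1.5081

f''(x) = 16*cos(2*x)
Second-derivative test at each critical point:
  f''(0.0627) = 15.8745 > 0 → local minimum
  f''(1.5081) = -15.8745 < 0 → local maximum

Critical points: x = asin(1/8)/2 ≈ 0.0627 (local minimum); x = -asin(1/8)/2 + pi/2 ≈ 1.5081 (local maximum)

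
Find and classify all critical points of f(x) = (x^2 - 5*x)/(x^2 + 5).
f'(x) = 5*(x^2 + 2*x - 5)/(x^4 + 10*x^2 + 25)

Solve f'(x) = 0:
  f'(x) = 5*(x^2 + 2*x - 5)/(x^2 + 5)^2; the denominator is positive wherever f is defined, so f'(x) = 0 ⇔ 5*x^2 + 10*x - 25 = 0.
  Factor: 5*x^2 + 10*x - 25 = 5*(x^2 + 2*x - 5); x^2 + 2*x - 5 = 0 has no rational roots; quadratic formula: x = (-2 ± √24)/2.
  ⇒ x = -sqrt(6) - 1 ≈ -3.4495, -1 + sqrt(6) ≈ 1.4495

f''(x) = 10*(-x^3 - 3*x^2 + 15*x + 5)/(x^6 + 15*x^4 + 75*x^2 + 125)
Second-derivative test at each critical point:
  f''(-3.4495) = -0.0858 < 0 → local maximum
  f''(1.4495) = 0.4858 > 0 → local minimum

Critical points: x = -sqrt(6) - 1 ≈ -3.4495 (local maximum); x = -1 + sqrt(6) ≈ 1.4495 (local minimum)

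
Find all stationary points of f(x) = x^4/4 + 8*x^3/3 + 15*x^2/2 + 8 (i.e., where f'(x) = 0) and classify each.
f'(x) = x*(x^2 + 8*x + 15)

Solve f'(x) = 0:
  Factor: x^3 + 8*x^2 + 15*x = x*(x + 3)*(x + 5) = 0.
  ⇒ x = -5, -3, 0

f''(x) = 3*x^2 + 16*x + 15
Second-derivative test at each critical point:
  f''(-5) = 10 > 0 → local minimum
  f''(-3) = -6 < 0 → local maximum
  f''(0) = 15 > 0 → local minimum

Critical points: x = -5 (local minimum); x = -3 (local maximum); x = 0 (local minimum)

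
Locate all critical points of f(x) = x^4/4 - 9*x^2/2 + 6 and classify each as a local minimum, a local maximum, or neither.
f'(x) = x*(x^2 - 9)

Solve f'(x) = 0:
  Factor: x^3 - 9*x = x*(x - 3)*(x + 3) = 0.
  ⇒ x = -3, 0, 3

f''(x) = 3*x^2 - 9
Second-derivative test at each critical point:
  f''(-3) = 18 > 0 → local minimum
  f''(0) = -9 < 0 → local maximum
  f''(3) = 18 > 0 → local minimum

Critical points: x = -3 (local minimum); x = 0 (local maximum); x = 3 (local minimum)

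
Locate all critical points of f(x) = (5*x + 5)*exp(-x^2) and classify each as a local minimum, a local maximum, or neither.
f'(x) = 5*(-2*x*(x + 1) + 1)*exp(-x^2)

Solve f'(x) = 0:
  f'(x) = (-10*x^2 - 10*x + 5)·exp(-x^2) and exp(-x^2) > 0 for every x, so f'(x) = 0 ⇔ -10*x^2 - 10*x + 5 = 0.
  Factor: -10*x^2 - 10*x + 5 = -5*(2*x^2 + 2*x - 1); 2*x^2 + 2*x - 1 = 0 has no rational roots; quadratic formula: x = (-2 ± √12)/4.
  ⇒ x = -sqrt(3)/2 - 1/2 ≈ -1.3660, -1/2 + sqrt(3)/2 ≈ 0.3660

f''(x) = 10*(2*x^2*(x + 1) - 3*x - 1)*exp(-x^2)
Second-derivative test at each critical point:
  f''(-1.3660) = 2.6801 > 0 → local minimum
  f''(0.3660) = -15.1487 < 0 → local maximum

Critical points: x = -sqrt(3)/2 - 1/2 ≈ -1.3660 (local minimum); x = -1/2 + sqrt(3)/2 ≈ 0.3660 (local maximum)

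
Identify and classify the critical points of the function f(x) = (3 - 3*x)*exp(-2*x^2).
f'(x) = 3*(4*x*(x - 1) - 1)*exp(-2*x^2)

Solve f'(x) = 0:
  f'(x) = (12*x^2 - 12*x - 3)·exp(-2*x^2) and exp(-2*x^2) > 0 for every x, so f'(x) = 0 ⇔ 12*x^2 - 12*x - 3 = 0.
  Factor: 12*x^2 - 12*x - 3 = 3*(4*x^2 - 4*x - 1); 4*x^2 - 4*x - 1 = 0 has no rational roots; quadratic formula: x = (4 ± √32)/8.
  ⇒ x = 1/2 - sqrt(2)/2 ≈ -0.2071, 1/2 + sqrt(2)/2 ≈ 1.2071

f''(x) = 12*(4*x^2*(1 - x) + 3*x - 1)*exp(-2*x^2)
Second-derivative test at each critical point:
  f''(-0.2071) = -15.5754 < 0 → local maximum
  f''(1.2071) = 0.9206 > 0 → local minimum

Critical points: x = 1/2 - sqrt(2)/2 ≈ -0.2071 (local maximum); x = 1/2 + sqrt(2)/2 ≈ 1.2071 (local minimum)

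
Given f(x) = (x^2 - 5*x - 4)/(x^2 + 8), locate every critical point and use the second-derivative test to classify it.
f'(x) = (5*x^2 + 24*x - 40)/(x^4 + 16*x^2 + 64)

Solve f'(x) = 0:
  f'(x) = (5*x^2 + 24*x - 40)/(x^2 + 8)^2; the denominator is positive wherever f is defined, so f'(x) = 0 ⇔ 5*x^2 + 24*x - 40 = 0.
  5*x^2 + 24*x - 40 = 0 has no rational roots; quadratic formula: x = (-24 ± √1376)/10.
  ⇒ x = -2*sqrt(86)/5 - 12/5 ≈ -6.1094, -12/5 + 2*sqrt(86)/5 ≈ 1.3094

f''(x) = 2*(-5*x^3 - 36*x^2 + 120*x + 96)/(x^6 + 24*x^4 + 192*x^2 + 512)
Second-derivative test at each critical point:
  f''(-6.1094) = -0.0181 < 0 → local maximum
  f''(1.3094) = 0.3931 > 0 → local minimum

Critical points: x = -2*sqrt(86)/5 - 12/5 ≈ -6.1094 (local maximum); x = -12/5 + 2*sqrt(86)/5 ≈ 1.3094 (local minimum)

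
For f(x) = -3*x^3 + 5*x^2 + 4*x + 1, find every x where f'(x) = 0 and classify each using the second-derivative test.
f'(x) = -9*x^2 + 10*x + 4

Solve f'(x) = 0:
  9*x^2 - 10*x - 4 = 0 has no rational roots; quadratic formula: x = (10 ± √244)/18.
  ⇒ x = 5/9 - sqrt(61)/9 ≈ -0.3122, 5/9 + sqrt(61)/9 ≈ 1.4234

f''(x) = 10 - 18*x
Second-derivative test at each critical point:
  f''(-0.3122) = 15.6205 > 0 → local minimum
  f''(1.4234) = -15.6205 < 0 → local maximum

Critical points: x = 5/9 - sqrt(61)/9 ≈ -0.3122 (local minimum); x = 5/9 + sqrt(61)/9 ≈ 1.4234 (local maximum)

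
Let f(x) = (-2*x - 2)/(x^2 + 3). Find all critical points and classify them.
f'(x) = 2*(-x^2 + 2*x*(x + 1) - 3)/(x^2 + 3)^2

Solve f'(x) = 0:
  f'(x) = 2*(x - 1)*(x + 3)/(x^2 + 3)^2; the denominator is positive wherever f is defined, so f'(x) = 0 ⇔ 2*x^2 + 4*x - 6 = 0.
  Factor: 2*x^2 + 4*x - 6 = 2*(x - 1)*(x + 3) = 0.
  ⇒ x = -3, 1

f''(x) = 4*(-4*x^2*(x + 1) + (3*x + 1)*(x^2 + 3))/(x^2 + 3)^3
Second-derivative test at each critical point:
  f''(-3) = -1/18 < 0 → local maximum
  f''(1) = 1/2 > 0 → local minimum

Critical points: x = -3 (local maximum); x = 1 (local minimum)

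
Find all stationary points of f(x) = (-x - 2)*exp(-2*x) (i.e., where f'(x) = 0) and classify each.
f'(x) = (2*x + 3)*exp(-2*x)

Solve f'(x) = 0:
  f'(x) = (2*x + 3)·exp(-2*x) and exp(-2*x) > 0 for every x, so f'(x) = 0 ⇔ 2*x + 3 = 0.
  2*x + 3 = 0.
  ⇒ x = -3/2

f''(x) = 4*(-x - 1)*exp(-2*x)
Second-derivative test at each critical point:
  f''(-3/2) = 40.1711 > 0 → local minimum

Critical points: x = -3/2 (local minimum)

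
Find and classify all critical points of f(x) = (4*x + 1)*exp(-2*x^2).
f'(x) = 4*(-x*(4*x + 1) + 1)*exp(-2*x^2)

Solve f'(x) = 0:
  f'(x) = (-16*x^2 - 4*x + 4)·exp(-2*x^2) and exp(-2*x^2) > 0 for every x, so f'(x) = 0 ⇔ -16*x^2 - 4*x + 4 = 0.
  Factor: -16*x^2 - 4*x + 4 = -4*(4*x^2 + x - 1); 4*x^2 + x - 1 = 0 has no rational roots; quadratic formula: x = (-1 ± √17)/8.
  ⇒ x = -sqrt(17)/8 - 1/8 ≈ -0.6404, -1/8 + sqrt(17)/8 ≈ 0.3904

f''(x) = 4*(4*x^2*(4*x + 1) - 12*x - 1)*exp(-2*x^2)
Second-derivative test at each critical point:
  f''(-0.6404) = 7.2624 > 0 → local minimum
  f''(0.3904) = -12.1593 < 0 → local maximum

Critical points: x = -sqrt(17)/8 - 1/8 ≈ -0.6404 (local minimum); x = -1/8 + sqrt(17)/8 ≈ 0.3904 (local maximum)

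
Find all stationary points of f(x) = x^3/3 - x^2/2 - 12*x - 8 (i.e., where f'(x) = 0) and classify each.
f'(x) = x^2 - x - 12

Solve f'(x) = 0:
  Factor: x^2 - x - 12 = (x - 4)*(x + 3) = 0.
  ⇒ x = -3, 4

f''(x) = 2*x - 1
Second-derivative test at each critical point:
  f''(-3) = -7 < 0 → local maximum
  f''(4) = 7 > 0 → local minimum

Critical points: x = -3 (local maximum); x = 4 (local minimum)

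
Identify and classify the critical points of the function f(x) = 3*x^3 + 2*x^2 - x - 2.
f'(x) = 9*x^2 + 4*x - 1

Solve f'(x) = 0:
  9*x^2 + 4*x - 1 = 0 has no rational roots; quadratic formula: x = (-4 ± √52)/18.
  ⇒ x = -sqrt(13)/9 - 2/9 ≈ -0.6228, -2/9 + sqrt(13)/9 ≈ 0.1784

f''(x) = 18*x + 4
Second-derivative test at each critical point:
  f''(-0.6228) = -7.2111 < 0 → local maximum
  f''(0.1784) = 7.2111 > 0 → local minimum

Critical points: x = -sqrt(13)/9 - 2/9 ≈ -0.6228 (local maximum); x = -2/9 + sqrt(13)/9 ≈ 0.1784 (local minimum)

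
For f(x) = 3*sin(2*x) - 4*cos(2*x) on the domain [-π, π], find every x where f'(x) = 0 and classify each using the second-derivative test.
f'(x) = 8*sin(2*x) + 6*cos(2*x)

Solve f'(x) = 0 on [-π, π]:
  f'(x) = 0 ⇔ 3*cos(2*x) = -4*sin(2*x) ⇔ tan(2*x) = -3/4, i.e. 2*x = arctan(-3/4) + nπ; keep the solutions lying in [-π, π].
  ⇒ x = -pi/2 - atan(3/4)/2 ≈ -1.8925, -atan(3/4)/2 ≈ -0.3218, -atan(3/4)/2 + pi/2 ≈ 1.2490, pi - atan(3/4)/2 ≈ 2.8198

f''(x) = -12*sin(2*x) + 16*cos(2*x)
Second-derivative test at each critical point:
  f''(-1.8925) = -20 < 0 → local maximum
  f''(-0.3218) = 20 > 0 → local minimum
  f''(1.2490) = -20 < 0 → local maximum
  f''(2.8198) = 20 > 0 → local minimum

Critical points: x = -pi/2 - atan(3/4)/2 ≈ -1.8925 (local maximum); x = -atan(3/4)/2 ≈ -0.3218 (local minimum); x = -atan(3/4)/2 + pi/2 ≈ 1.2490 (local maximum); x = pi - atan(3/4)/2 ≈ 2.8198 (local minimum)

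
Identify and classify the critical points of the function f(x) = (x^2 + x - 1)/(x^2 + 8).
f'(x) = (-x^2 + 18*x + 8)/(x^4 + 16*x^2 + 64)

Solve f'(x) = 0:
  f'(x) = -(x^2 - 18*x - 8)/(x^2 + 8)^2; the denominator is positive wherever f is defined, so f'(x) = 0 ⇔ -x^2 + 18*x + 8 = 0.
  x^2 - 18*x - 8 = 0 has no rational roots; quadratic formula: x = (18 ± √356)/2.
  ⇒ x = 9 - sqrt(89) ≈ -0.4340, 9 + sqrt(89) ≈ 18.4340

f''(x) = 2*(x^3 - 27*x^2 - 24*x + 72)/(x^6 + 24*x^4 + 192*x^2 + 512)
Second-derivative test at each critical point:
  f''(-0.4340) = 0.2814 > 0 → local minimum
  f''(18.4340) = -1.560e-04 < 0 → local maximum

Critical points: x = 9 - sqrt(89) ≈ -0.4340 (local minimum); x = 9 + sqrt(89) ≈ 18.4340 (local maximum)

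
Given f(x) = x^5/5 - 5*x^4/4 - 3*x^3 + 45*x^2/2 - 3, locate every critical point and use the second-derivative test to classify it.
f'(x) = x*(x^3 - 5*x^2 - 9*x + 45)

Solve f'(x) = 0:
  Factor: x^4 - 5*x^3 - 9*x^2 + 45*x = x*(x - 5)*(x - 3)*(x + 3) = 0.
  ⇒ x = -3, 0, 3, 5

f''(x) = 4*x^3 - 15*x^2 - 18*x + 45
Second-derivative test at each critical point:
  f''(-3) = -144 < 0 → local maximum
  f''(0) = 45 > 0 → local minimum
  f''(3) = -36 < 0 → local maximum
  f''(5) = 80 > 0 → local minimum

Critical points: x = -3 (local maximum); x = 0 (local minimum); x = 3 (local maximum); x = 5 (local minimum)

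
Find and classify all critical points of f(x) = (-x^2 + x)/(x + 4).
f'(x) = (-x^2 - 8*x + 4)/(x^2 + 8*x + 16)

Solve f'(x) = 0:
  f'(x) = -(x^2 + 8*x - 4)/(x + 4)^2; the denominator is positive wherever f is defined, so f'(x) = 0 ⇔ -x^2 - 8*x + 4 = 0.
  x^2 + 8*x - 4 = 0 has no rational roots; quadratic formula: x = (-8 ± √80)/2.
  ⇒ x = -2*sqrt(5) - 4 ≈ -8.4721, -4 + 2*sqrt(5) ≈ 0.4721

f''(x) = -40/(x^3 + 12*x^2 + 48*x + 64)
Second-derivative test at each critical point:
  f''(-8.4721) = 0.4472 > 0 → local minimum
  f''(0.4721) = -0.4472 < 0 → local maximum

Critical points: x = -2*sqrt(5) - 4 ≈ -8.4721 (local minimum); x = -4 + 2*sqrt(5) ≈ 0.4721 (local maximum)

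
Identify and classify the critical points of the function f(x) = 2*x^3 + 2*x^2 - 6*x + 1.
f'(x) = 6*x^2 + 4*x - 6

Solve f'(x) = 0:
  Factor: 6*x^2 + 4*x - 6 = 2*(3*x^2 + 2*x - 3); 3*x^2 + 2*x - 3 = 0 has no rational roots; quadratic formula: x = (-2 ± √40)/6.
  ⇒ x = -sqrt(10)/3 - 1/3 ≈ -1.3874, -1/3 + sqrt(10)/3 ≈ 0.7208

f''(x) = 12*x + 4
Second-derivative test at each critical point:
  f''(-1.3874) = -12.6491 < 0 → local maximum
  f''(0.7208) = 12.6491 > 0 → local minimum

Critical points: x = -sqrt(10)/3 - 1/3 ≈ -1.3874 (local maximum); x = -1/3 + sqrt(10)/3 ≈ 0.7208 (local minimum)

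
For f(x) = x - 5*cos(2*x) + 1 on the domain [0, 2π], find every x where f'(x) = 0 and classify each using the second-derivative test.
f'(x) = 10*sin(2*x) + 1

Solve f'(x) = 0 on [0, 2π]:
  f'(x) = 0 ⇔ sin(2*x) = -1/10, i.e. 2*x = arcsin(-1/10) + 2nπ or 2*x = π − arcsin(-1/10) + 2nπ; keep the solutions lying in [0, 2π].
  ⇒ x = asin(1/10)/2 + pi/2 ≈ 1.6209, pi - asin(1/10)/2 ≈ 3.0915, asin(1/10)/2 + 3*pi/2 ≈ 4.7625, -asin(1/10)/2 + 2*pi ≈ 6.2331

f''(x) = 20*cos(2*x)
Second-derivative test at each critical point:
  f''(1.6209) = -19.8997 < 0 → local maximum
  f''(3.0915) = 19.8997 > 0 → local minimum
  f''(4.7625) = -19.8997 < 0 → local maximum
  f''(6.2331) = 19.8997 > 0 → local minimum

Critical points: x = asin(1/10)/2 + pi/2 ≈ 1.6209 (local maximum); x = pi - asin(1/10)/2 ≈ 3.0915 (local minimum); x = asin(1/10)/2 + 3*pi/2 ≈ 4.7625 (local maximum); x = -asin(1/10)/2 + 2*pi ≈ 6.2331 (local minimum)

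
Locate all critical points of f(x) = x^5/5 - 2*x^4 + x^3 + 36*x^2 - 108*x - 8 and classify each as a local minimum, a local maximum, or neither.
f'(x) = x^4 - 8*x^3 + 3*x^2 + 72*x - 108

Solve f'(x) = 0:
  Factor: x^4 - 8*x^3 + 3*x^2 + 72*x - 108 = (x - 6)*(x - 3)*(x - 2)*(x + 3) = 0.
  ⇒ x = -3, 2, 3, 6

f''(x) = 4*x^3 - 24*x^2 + 6*x + 72
Second-derivative test at each critical point:
  f''(-3) = -270 < 0 → local maximum
  f''(2) = 20 > 0 → local minimum
  f''(3) = -18 < 0 → local maximum
  f''(6) = 108 > 0 → local minimum

Critical points: x = -3 (local maximum); x = 2 (local minimum); x = 3 (local maximum); x = 6 (local minimum)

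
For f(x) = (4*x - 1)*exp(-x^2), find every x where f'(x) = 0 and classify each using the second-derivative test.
f'(x) = 2*(-x*(4*x - 1) + 2)*exp(-x^2)

Solve f'(x) = 0:
  f'(x) = (-8*x^2 + 2*x + 4)·exp(-x^2) and exp(-x^2) > 0 for every x, so f'(x) = 0 ⇔ -8*x^2 + 2*x + 4 = 0.
  Factor: -8*x^2 + 2*x + 4 = -2*(4*x^2 - x - 2); 4*x^2 - x - 2 = 0 has no rational roots; quadratic formula: x = (1 ± √33)/8.
  ⇒ x = 1/8 - sqrt(33)/8 ≈ -0.5931, 1/8 + sqrt(33)/8 ≈ 0.8431

f''(x) = 2*(2*x^2*(4*x - 1) - 12*x + 1)*exp(-x^2)
Second-derivative test at each critical point:
  f''(-0.5931) = 8.0822 > 0 → local minimum
  f''(0.8431) = -5.6442 < 0 → local maximum

Critical points: x = 1/8 - sqrt(33)/8 ≈ -0.5931 (local minimum); x = 1/8 + sqrt(33)/8 ≈ 0.8431 (local maximum)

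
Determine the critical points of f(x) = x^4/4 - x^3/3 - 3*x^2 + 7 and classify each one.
f'(x) = x*(x^2 - x - 6)

Solve f'(x) = 0:
  Factor: x^3 - x^2 - 6*x = x*(x - 3)*(x + 2) = 0.
  ⇒ x = -2, 0, 3

f''(x) = 3*x^2 - 2*x - 6
Second-derivative test at each critical point:
  f''(-2) = 10 > 0 → local minimum
  f''(0) = -6 < 0 → local maximum
  f''(3) = 15 > 0 → local minimum

Critical points: x = -2 (local minimum); x = 0 (local maximum); x = 3 (local minimum)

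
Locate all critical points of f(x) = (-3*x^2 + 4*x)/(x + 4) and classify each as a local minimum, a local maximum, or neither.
f'(x) = (-3*x^2 - 24*x + 16)/(x^2 + 8*x + 16)

Solve f'(x) = 0:
  f'(x) = -(3*x^2 + 24*x - 16)/(x + 4)^2; the denominator is positive wherever f is defined, so f'(x) = 0 ⇔ -3*x^2 - 24*x + 16 = 0.
  3*x^2 + 24*x - 16 = 0 has no rational roots; quadratic formula: x = (-24 ± √768)/6.
  ⇒ x = -8*sqrt(3)/3 - 4 ≈ -8.6188, -4 + 8*sqrt(3)/3 ≈ 0.6188

f''(x) = -128/(x^3 + 12*x^2 + 48*x + 64)
Second-derivative test at each critical point:
  f''(-8.6188) = 1.2990 > 0 → local minimum
  f''(0.6188) = -1.2990 < 0 → local maximum

Critical points: x = -8*sqrt(3)/3 - 4 ≈ -8.6188 (local minimum); x = -4 + 8*sqrt(3)/3 ≈ 0.6188 (local maximum)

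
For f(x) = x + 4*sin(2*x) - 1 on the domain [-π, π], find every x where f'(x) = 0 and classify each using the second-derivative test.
f'(x) = 8*cos(2*x) + 1

Solve f'(x) = 0 on [-π, π]:
  f'(x) = 0 ⇔ cos(2*x) = -1/8, i.e. 2*x = ±arccos(-1/8) + 2nπ; keep the solutions lying in [-π, π].
  ⇒ x = -pi + acos(-1/8)/2 ≈ -2.2935, -acos(-1/8)/2 ≈ -0.8481, acos(-1/8)/2 ≈ 0.8481, pi - acos(-1/8)/2 ≈ 2.2935

f''(x) = -16*sin(2*x)
Second-derivative test at each critical point:
  f''(-2.2935) = -15.8745 < 0 → local maximum
  f''(-0.8481) = 15.8745 > 0 → local minimum
  f''(0.8481) = -15.8745 < 0 → local maximum
  f''(2.2935) = 15.8745 > 0 → local minimum

Critical points: x = -pi + acos(-1/8)/2 ≈ -2.2935 (local maximum); x = -acos(-1/8)/2 ≈ -0.8481 (local minimum); x = acos(-1/8)/2 ≈ 0.8481 (local maximum); x = pi - acos(-1/8)/2 ≈ 2.2935 (local minimum)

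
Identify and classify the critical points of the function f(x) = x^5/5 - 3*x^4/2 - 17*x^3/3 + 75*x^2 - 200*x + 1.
f'(x) = x^4 - 6*x^3 - 17*x^2 + 150*x - 200

Solve f'(x) = 0:
  Factor: x^4 - 6*x^3 - 17*x^2 + 150*x - 200 = (x - 5)*(x - 4)*(x - 2)*(x + 5) = 0.
  ⇒ x = -5, 2, 4, 5

f''(x) = 4*x^3 - 18*x^2 - 34*x + 150
Second-derivative test at each critical point:
  f''(-5) = -630 < 0 → local maximum
  f''(2) = 42 > 0 → local minimum
  f''(4) = -18 < 0 → local maximum
  f''(5) = 30 > 0 → local minimum

Critical points: x = -5 (local maximum); x = 2 (local minimum); x = 4 (local maximum); x = 5 (local minimum)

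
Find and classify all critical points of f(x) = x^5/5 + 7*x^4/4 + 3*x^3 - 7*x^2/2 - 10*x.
f'(x) = x^4 + 7*x^3 + 9*x^2 - 7*x - 10

Solve f'(x) = 0:
  Factor: x^4 + 7*x^3 + 9*x^2 - 7*x - 10 = (x - 1)*(x + 1)*(x + 2)*(x + 5) = 0.
  ⇒ x = -5, -2, -1, 1

f''(x) = 4*x^3 + 21*x^2 + 18*x - 7
Second-derivative test at each critical point:
  f''(-5) = -72 < 0 → local maximum
  f''(-2) = 9 > 0 → local minimum
  f''(-1) = -8 < 0 → local maximum
  f''(1) = 36 > 0 → local minimum

Critical points: x = -5 (local maximum); x = -2 (local minimum); x = -1 (local maximum); x = 1 (local minimum)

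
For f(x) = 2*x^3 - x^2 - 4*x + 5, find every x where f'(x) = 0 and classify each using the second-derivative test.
f'(x) = 6*x^2 - 2*x - 4

Solve f'(x) = 0:
  Factor: 6*x^2 - 2*x - 4 = 2*(x - 1)*(3*x + 2) = 0.
  ⇒ x = -2/3, 1

f''(x) = 12*x - 2
Second-derivative test at each critical point:
  f''(-2/3) = -10 < 0 → local maximum
  f''(1) = 10 > 0 → local minimum

Critical points: x = -2/3 (local maximum); x = 1 (local minimum)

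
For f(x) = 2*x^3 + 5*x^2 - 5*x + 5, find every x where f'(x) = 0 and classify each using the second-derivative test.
f'(x) = 6*x^2 + 10*x - 5

Solve f'(x) = 0:
  6*x^2 + 10*x - 5 = 0 has no rational roots; quadratic formula: x = (-10 ± √220)/12.
  ⇒ x = -sqrt(55)/6 - 5/6 ≈ -2.0694, -5/6 + sqrt(55)/6 ≈ 0.4027

f''(x) = 12*x + 10
Second-derivative test at each critical point:
  f''(-2.0694) = -14.8324 < 0 → local maximum
  f''(0.4027) = 14.8324 > 0 → local minimum

Critical points: x = -sqrt(55)/6 - 5/6 ≈ -2.0694 (local maximum); x = -5/6 + sqrt(55)/6 ≈ 0.4027 (local minimum)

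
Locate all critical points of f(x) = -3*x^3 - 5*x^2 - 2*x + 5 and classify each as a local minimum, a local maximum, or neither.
f'(x) = -9*x^2 - 10*x - 2

Solve f'(x) = 0:
  9*x^2 + 10*x + 2 = 0 has no rational roots; quadratic formula: x = (-10 ± √28)/18.
  ⇒ x = -5/9 - sqrt(7)/9 ≈ -0.8495, -5/9 + sqrt(7)/9 ≈ -0.2616

f''(x) = -18*x - 10
Second-derivative test at each critical point:
  f''(-0.8495) = 5.2915 > 0 → local minimum
  f''(-0.2616) = -5.2915 < 0 → local maximum

Critical points: x = -5/9 - sqrt(7)/9 ≈ -0.8495 (local minimum); x = -5/9 + sqrt(7)/9 ≈ -0.2616 (local maximum)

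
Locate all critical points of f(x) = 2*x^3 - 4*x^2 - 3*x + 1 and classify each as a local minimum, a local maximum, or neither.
f'(x) = 6*x^2 - 8*x - 3

Solve f'(x) = 0:
  6*x^2 - 8*x - 3 = 0 has no rational roots; quadratic formula: x = (8 ± √136)/12.
  ⇒ x = 2/3 - sqrt(34)/6 ≈ -0.3052, 2/3 + sqrt(34)/6 ≈ 1.6385

f''(x) = 12*x - 8
Second-derivative test at each critical point:
  f''(-0.3052) = -11.6619 < 0 → local maximum
  f''(1.6385) = 11.6619 > 0 → local minimum

Critical points: x = 2/3 - sqrt(34)/6 ≈ -0.3052 (local maximum); x = 2/3 + sqrt(34)/6 ≈ 1.6385 (local minimum)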